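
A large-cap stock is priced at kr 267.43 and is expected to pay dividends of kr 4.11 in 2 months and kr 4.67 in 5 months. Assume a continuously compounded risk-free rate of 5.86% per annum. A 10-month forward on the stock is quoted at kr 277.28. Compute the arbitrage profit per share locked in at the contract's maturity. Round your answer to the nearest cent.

PV(dividends) I = 4.11·e^(−0.0586·2/12) + 4.67·e^(−0.0586·5/12) = 8.6274
Fair forward F* = (S − I)·e^(rT) = (267.43 − 8.6274)·e^0.048833 = 258.8026 × 1.050045 = 271.7544
Market kr 277.28 > fair 271.7544: forward overpriced → cash-and-carry (borrow at r, buy the stock and collect the dividends, short the forward).
Profit at T = |F_mkt − F*| = |277.28 − 271.7544| = kr 5.53 per share

kr 5.53 per share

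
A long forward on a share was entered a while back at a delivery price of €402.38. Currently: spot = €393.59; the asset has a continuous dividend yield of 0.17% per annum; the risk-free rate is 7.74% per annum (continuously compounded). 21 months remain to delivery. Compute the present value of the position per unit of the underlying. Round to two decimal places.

Current fair forward for the remaining 21 months: F = S·e^((r − q)·T), (r − q) = 0.0774 − 0.0017 = 0.0757
F = 393.59 · e^(0.0757 × 21/12) = 393.59 × 1.141650 = 449.3420
Value of long forward = (F − K)·e^(−rT) = (449.3420 − 402.38) · e^(−0.0774·21/12)
= 46.9620 × 0.873323 = 41.01

€41.01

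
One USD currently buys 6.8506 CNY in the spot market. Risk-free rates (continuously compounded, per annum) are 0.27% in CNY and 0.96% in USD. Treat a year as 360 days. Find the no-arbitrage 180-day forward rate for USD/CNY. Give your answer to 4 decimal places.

F = S·e^((r_CNY − r_USD)T) = 6.8506 · e^((0.0027 − 0.0096) × 180/360)
= 6.8506 · e^-0.003450 = 6.8506 × 0.996556
F = 6.8270 CNY per USD

6.8270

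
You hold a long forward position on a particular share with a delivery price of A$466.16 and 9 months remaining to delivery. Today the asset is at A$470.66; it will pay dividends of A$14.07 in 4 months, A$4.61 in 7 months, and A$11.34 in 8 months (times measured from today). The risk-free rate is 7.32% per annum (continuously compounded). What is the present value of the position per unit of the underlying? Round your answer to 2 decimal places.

PV(remaining dividends) I = 14.07·e^(−0.0732·4/12) + 4.61·e^(−0.0732·7/12) + 11.34·e^(−0.0732·8/12) = 28.9480
Current forward F = (S − I)·e^(rT) = (470.66 − 28.9480)·e^(0.0732·9/12) = 441.7120 × 1.056435 = 466.6400
Value (long) = (F − K)·e^(−rT) = (466.6400 − 466.16) × 0.946580 = 0.4544
Value = A$0.45

A$0.45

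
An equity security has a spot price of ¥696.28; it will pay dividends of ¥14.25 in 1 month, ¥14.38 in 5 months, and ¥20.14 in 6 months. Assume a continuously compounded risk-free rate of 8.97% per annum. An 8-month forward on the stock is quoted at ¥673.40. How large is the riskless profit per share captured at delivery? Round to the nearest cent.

PV(dividends) I = 14.25·e^(−0.0897·1/12) + 14.38·e^(−0.0897·5/12) + 20.14·e^(−0.0897·6/12) = 47.2530
Fair forward F* = (S − I)·e^(rT) = (696.28 − 47.2530)·e^0.059800 = 649.0270 × 1.061624 = 689.0226
Market ¥673.40 < fair 689.0226: forward underpriced → reverse cash-and-carry (short the stock, invest proceeds at r, pay the dividends, go long the forward).
Profit at T = |F_mkt − F*| = |673.40 − 689.0226| = ¥15.62 per share

¥15.62 per share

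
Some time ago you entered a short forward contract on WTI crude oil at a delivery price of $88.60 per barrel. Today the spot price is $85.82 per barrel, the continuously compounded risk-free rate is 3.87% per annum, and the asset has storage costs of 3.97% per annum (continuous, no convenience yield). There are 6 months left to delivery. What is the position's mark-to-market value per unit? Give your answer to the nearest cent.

Current fair forward for the remaining 6 months: F = S·e^((r + u)·T), (r + u) = 0.0387 + 0.0397 = 0.0784
F = 85.82 · e^(0.0784 × 6/12) = 85.82 × 1.039978 = 89.2509
Value of long forward = (F − K)·e^(−rT) = (89.2509 − 88.60) · e^(−0.0387·6/12)
= 0.6509 × 0.980836 = 0.64
Short position value = −(long value) = -$0.64

-$0.64 per barrel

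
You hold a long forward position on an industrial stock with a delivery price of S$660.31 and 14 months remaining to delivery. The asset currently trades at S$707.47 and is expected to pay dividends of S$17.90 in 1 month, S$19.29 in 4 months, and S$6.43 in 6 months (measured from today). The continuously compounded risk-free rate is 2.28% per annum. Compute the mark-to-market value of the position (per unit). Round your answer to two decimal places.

S$21.13

PV(remaining dividends) I = 17.90·e^(−0.0228·1/12) + 19.29·e^(−0.0228·4/12) + 6.43·e^(−0.0228·6/12) = 43.3671
Current forward F = (S − I)·e^(rT) = (707.47 − 43.3671)·e^(0.0228·14/12) = 664.1029 × 1.026957 = 682.0051
Value (long) = (F − K)·e^(−rT) = (682.0051 − 660.31) × 0.973751 = 21.1256
Value = S$21.13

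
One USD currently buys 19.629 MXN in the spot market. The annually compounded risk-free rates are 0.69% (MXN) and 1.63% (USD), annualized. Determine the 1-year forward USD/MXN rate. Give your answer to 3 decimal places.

19.447

By covered interest parity, F = S · (1+r_MXN)^T / (1+r_USD)^T
= 19.629 × 1.006900 / 1.016300 = 19.629 × 0.990751
F = 19.447 MXN per USD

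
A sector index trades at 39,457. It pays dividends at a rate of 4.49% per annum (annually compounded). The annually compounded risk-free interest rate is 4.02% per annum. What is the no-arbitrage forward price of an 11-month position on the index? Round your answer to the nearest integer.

F = S · (1+r)^T / (1+q)^T
= 39457 × 1.036789 / 1.041083 = 39457 × 0.995875
F = 39,294

39,294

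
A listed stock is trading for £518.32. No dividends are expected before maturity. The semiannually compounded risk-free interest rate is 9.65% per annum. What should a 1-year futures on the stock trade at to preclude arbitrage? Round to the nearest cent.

£569.54

F = S · (1+r/2)^(2T)
= 518.32 × 1.098828
F = £569.54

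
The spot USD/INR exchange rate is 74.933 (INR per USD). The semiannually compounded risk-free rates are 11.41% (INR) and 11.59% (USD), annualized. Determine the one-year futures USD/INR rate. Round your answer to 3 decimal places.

74.806

By covered interest parity, F = S · (1+r_INR/2)^(2T) / (1+r_USD/2)^(2T)
= 74.933 × 1.117355 / 1.119258 = 74.933 × 0.998300
F = 74.806 INR per USD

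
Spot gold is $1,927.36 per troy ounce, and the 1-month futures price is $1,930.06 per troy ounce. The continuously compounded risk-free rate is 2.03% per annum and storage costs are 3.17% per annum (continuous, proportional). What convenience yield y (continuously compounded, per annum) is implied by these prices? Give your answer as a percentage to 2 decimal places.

3.52%

F = S·e^((r+u−y)T) ⇒ (r+u−y) = ln(F/S)/T
ln(1930.06/1927.36) = 0.001400; /T ⇒ 0.016800
y = r + u − ln(F/S)/T = 0.0203 + 0.0317 − 0.016800 = 0.035200
y = 3.52%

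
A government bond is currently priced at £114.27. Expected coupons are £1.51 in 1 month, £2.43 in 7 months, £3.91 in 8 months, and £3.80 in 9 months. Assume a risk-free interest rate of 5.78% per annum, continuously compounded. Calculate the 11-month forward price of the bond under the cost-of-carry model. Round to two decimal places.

£108.62

PV(coupons) I = 1.51·e^(−0.0578·1/12) + 2.43·e^(−0.0578·7/12) + 3.91·e^(−0.0578·8/12) + 3.80·e^(−0.0578·9/12)
I = 1.5027 + 2.3494 + 3.7622 + 3.6388 = 11.2531
F = (S − I)·e^(rT) = (114.27 − 11.2531) · e^(0.0578·11/12)
= 103.0169 · e^0.052983 = 103.0169 × 1.054412 = £108.62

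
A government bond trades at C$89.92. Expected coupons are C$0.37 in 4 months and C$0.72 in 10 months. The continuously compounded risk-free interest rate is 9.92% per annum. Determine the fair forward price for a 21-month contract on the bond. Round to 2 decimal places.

C$105.75

PV(coupons) I = 0.37·e^(−0.0992·4/12) + 0.72·e^(−0.0992·10/12)
I = 0.3580 + 0.6629 = 1.0209
F = (S − I)·e^(rT) = (89.92 − 1.0209) · e^(0.0992·21/12)
= 88.8991 · e^0.173600 = 88.8991 × 1.189580 = C$105.75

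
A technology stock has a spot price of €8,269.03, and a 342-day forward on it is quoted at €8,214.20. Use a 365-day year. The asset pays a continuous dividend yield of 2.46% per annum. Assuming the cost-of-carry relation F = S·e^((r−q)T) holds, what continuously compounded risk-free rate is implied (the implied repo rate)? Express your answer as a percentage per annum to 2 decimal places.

From F = S·e^((r−q)T): (r − q) = ln(F/S)/T
ln(8214.20/8269.03) = ln(0.993369) = -0.006653
(r − q) = -0.006653 / (342/365) = -0.007100
r = ln(F/S)/T + q = -0.007100 + 0.0246 = 0.017500
r = 1.75%

1.75%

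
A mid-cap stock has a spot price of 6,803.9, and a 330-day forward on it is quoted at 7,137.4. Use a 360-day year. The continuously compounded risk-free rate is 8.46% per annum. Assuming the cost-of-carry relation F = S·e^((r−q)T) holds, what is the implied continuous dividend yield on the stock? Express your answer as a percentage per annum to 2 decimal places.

3.24%

From F = S·e^((r−q)T): (r − q) = ln(F/S)/T
ln(7137.4/6803.9) = ln(1.049016) = 0.047853
(r − q) = 0.047853 / (330/360) = 0.052203
q = r − ln(F/S)/T = 0.0846 − 0.052203 = 0.032397
q = 3.24%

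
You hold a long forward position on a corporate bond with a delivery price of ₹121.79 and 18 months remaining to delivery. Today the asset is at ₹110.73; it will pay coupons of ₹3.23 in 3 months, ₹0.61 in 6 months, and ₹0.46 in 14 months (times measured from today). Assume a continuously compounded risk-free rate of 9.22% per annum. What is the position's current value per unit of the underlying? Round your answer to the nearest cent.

₹0.52

PV(remaining coupons) I = 3.23·e^(−0.0922·3/12) + 0.61·e^(−0.0922·6/12) + 0.46·e^(−0.0922·14/12) = 4.1520
Current forward F = (S − I)·e^(rT) = (110.73 − 4.1520)·e^(0.0922·18/12) = 106.5780 × 1.148320 = 122.3856
Value (long) = (F − K)·e^(−rT) = (122.3856 − 121.79) × 0.870837 = 0.5187
Value = ₹0.52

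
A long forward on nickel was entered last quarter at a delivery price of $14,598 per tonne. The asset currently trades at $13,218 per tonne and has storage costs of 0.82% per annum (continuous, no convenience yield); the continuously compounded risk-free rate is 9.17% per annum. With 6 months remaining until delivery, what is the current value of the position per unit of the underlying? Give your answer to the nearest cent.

-$671.49 per tonne

Current fair forward for the remaining 6 months: F = S·e^((r + u)·T), (r + u) = 0.0917 + 0.0082 = 0.0999
F = 13218 · e^(0.0999 × 6/12) = 13218 × 1.05121853 = 13895.0065
Value of long forward = (F − K)·e^(−rT) = (13895.0065 − 14598) · e^(−0.0917·6/12)
= -702.9935 × 0.95518523 = -671.49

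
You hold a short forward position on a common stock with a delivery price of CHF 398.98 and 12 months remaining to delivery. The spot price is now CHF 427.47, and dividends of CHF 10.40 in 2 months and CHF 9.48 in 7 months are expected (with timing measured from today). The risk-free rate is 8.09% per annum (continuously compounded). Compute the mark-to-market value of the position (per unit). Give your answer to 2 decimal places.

-CHF 40.19

PV(remaining dividends) I = 10.40·e^(−0.0809·2/12) + 9.48·e^(−0.0809·7/12) = 19.3037
Current forward F = (S − I)·e^(rT) = (427.47 − 19.3037)·e^(0.0809·12/12) = 408.1663 × 1.084262 = 442.5592
Value (long) = (F − K)·e^(−rT) = (442.5592 − 398.98) × 0.922286 = 40.1925
Short position value = −(long value) = -CHF 40.19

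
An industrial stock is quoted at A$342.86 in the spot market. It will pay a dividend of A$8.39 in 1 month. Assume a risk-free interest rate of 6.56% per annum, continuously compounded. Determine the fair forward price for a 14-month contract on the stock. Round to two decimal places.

A$361.12

PV(dividends) I = 8.39·e^(−0.0656·1/12)
I = 8.3443
F = (S − I)·e^(rT) = (342.86 − 8.3443) · e^(0.0656·14/12)
= 334.5157 · e^0.076533 = 334.5157 × 1.079538 = A$361.12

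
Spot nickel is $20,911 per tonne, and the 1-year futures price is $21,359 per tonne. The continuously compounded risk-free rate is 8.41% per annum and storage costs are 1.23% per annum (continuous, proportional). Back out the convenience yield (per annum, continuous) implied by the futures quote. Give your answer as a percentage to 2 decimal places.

F = S·e^((r+u−y)T) ⇒ (r+u−y) = ln(F/S)/T
ln(21359/20911) = 0.021198; /T ⇒ 0.021198
y = r + u − ln(F/S)/T = 0.0841 + 0.0123 − 0.021198 = 0.075202
y = 7.52%

7.52%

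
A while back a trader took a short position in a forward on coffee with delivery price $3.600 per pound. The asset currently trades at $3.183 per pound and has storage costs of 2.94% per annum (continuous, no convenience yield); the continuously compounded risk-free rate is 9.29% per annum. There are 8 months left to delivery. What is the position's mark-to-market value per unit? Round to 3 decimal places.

Current fair forward for the remaining 8 months: F = S·e^((r + u)·T), (r + u) = 0.0929 + 0.0294 = 0.1223
F = 3.183 · e^(0.1223 × 8/12) = 3.183 × 1.084949 = 3.4534
Value of long forward = (F − K)·e^(−rT) = (3.4534 − 3.600) · e^(−0.0929·8/12)
= -0.1466 × 0.939946 = -0.138
Short position value = −(long value) = $0.138

$0.138 per pound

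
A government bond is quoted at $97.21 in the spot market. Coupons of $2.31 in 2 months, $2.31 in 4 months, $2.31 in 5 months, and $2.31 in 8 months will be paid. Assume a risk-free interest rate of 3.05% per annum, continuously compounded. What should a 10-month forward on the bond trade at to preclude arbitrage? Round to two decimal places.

$90.35

PV(coupons) I = 2.31·e^(−0.0305·2/12) + 2.31·e^(−0.0305·4/12) + 2.31·e^(−0.0305·5/12) + 2.31·e^(−0.0305·8/12)
I = 2.2983 + 2.2866 + 2.2808 + 2.2635 = 9.1292
F = (S − I)·e^(rT) = (97.21 − 9.1292) · e^(0.0305·10/12)
= 88.0808 · e^0.025417 = 88.0808 × 1.025743 = $90.35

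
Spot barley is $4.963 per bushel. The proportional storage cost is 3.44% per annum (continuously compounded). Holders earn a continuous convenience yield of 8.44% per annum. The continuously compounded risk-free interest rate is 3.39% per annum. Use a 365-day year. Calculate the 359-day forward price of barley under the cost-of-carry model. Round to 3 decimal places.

Net carry = r + u − y = 0.0339 + 0.0344 − 0.0844 = -0.0161
F = S·e^((r+u−y)T) = 4.963 · e^(-0.0161 × 359/365) = 4.963 · e^-0.015835
= 4.963 × 0.984290 = $4.885 per bushel

$4.885 per bushel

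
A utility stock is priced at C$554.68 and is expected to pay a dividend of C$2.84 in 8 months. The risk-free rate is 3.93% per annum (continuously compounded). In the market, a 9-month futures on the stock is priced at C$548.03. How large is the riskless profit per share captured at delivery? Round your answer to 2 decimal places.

PV(dividends) I = 2.84·e^(−0.0393·8/12) = 2.7666
Fair futures F* = (S − I)·e^(rT) = (554.68 − 2.7666)·e^0.029475 = 551.9134 × 1.029914 = 568.4233
Market C$548.03 < fair 568.4233: forward underpriced → reverse cash-and-carry (short the stock, invest proceeds at r, pay the dividends, go long the forward).
Profit at T = |F_mkt − F*| = |548.03 − 568.4233| = C$20.39 per share

C$20.39 per share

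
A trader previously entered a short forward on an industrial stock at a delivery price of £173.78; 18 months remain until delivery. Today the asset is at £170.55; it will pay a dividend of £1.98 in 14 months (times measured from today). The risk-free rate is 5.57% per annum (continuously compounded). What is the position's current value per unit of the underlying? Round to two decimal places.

-£8.84

PV(remaining dividends) I = 1.98·e^(−0.0557·14/12) = 1.8554
Current forward F = (S − I)·e^(rT) = (170.55 − 1.8554)·e^(0.0557·18/12) = 168.6946 × 1.087140 = 183.3946
Value (long) = (F − K)·e^(−rT) = (183.3946 − 173.78) × 0.919845 = 8.8439
Short position value = −(long value) = -£8.84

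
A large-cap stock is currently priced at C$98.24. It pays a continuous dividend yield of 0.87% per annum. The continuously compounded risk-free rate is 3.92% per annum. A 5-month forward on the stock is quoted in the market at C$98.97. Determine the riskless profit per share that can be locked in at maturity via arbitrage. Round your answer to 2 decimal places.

C$0.53 per share

Fair forward: F* = S·e^(carry·T), with carry = (r − q) = 0.0392 − 0.0087 = 0.0305
F* = 98.24 · e^(0.0305 × 5/12) = 98.24 · e^0.012708 = 98.24 × 1.012789 = C$99.4964
Market C$98.97 < fair C$99.4964: forward underpriced → reverse cash-and-carry (short spot, go long the forward).
At maturity, profit = |F_mkt − F*| = |98.97 − 99.4964| = C$0.53 per share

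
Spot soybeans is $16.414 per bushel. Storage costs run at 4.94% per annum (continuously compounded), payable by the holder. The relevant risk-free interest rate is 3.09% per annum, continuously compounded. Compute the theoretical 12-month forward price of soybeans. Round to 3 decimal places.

$17.786 per bushel

Net carry = r + u − y = 0.0309 + 0.0494 − 0.0000 = 0.0803
F = S·e^((r+u−y)T) = 16.414 · e^(0.0803 × 12/12) = 16.414 · e^0.080300
= 16.414 × 1.083612 = $17.786 per bushel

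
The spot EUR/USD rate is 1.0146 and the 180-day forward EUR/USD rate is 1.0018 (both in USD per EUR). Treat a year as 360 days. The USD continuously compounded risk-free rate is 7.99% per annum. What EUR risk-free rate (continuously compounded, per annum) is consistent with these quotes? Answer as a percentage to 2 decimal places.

10.53%

F = S·e^((r_USD − r_EUR)T) ⇒ r_EUR = r_USD − ln(F/S)/T
ln(1.0018/1.0146) = -0.012696; /(180/360) = -0.025392
r_EUR = 0.0799 + 0.025392 = 0.105292
r_EUR = 10.53%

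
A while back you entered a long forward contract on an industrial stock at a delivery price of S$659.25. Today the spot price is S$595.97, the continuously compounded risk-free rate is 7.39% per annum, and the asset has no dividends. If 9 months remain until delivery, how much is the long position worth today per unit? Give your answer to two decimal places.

-S$27.74

Current fair forward for the remaining 9 months: F = S·e^(r·T), r = 0.0739
F = 595.97 · e^(0.0739 × 9/12) = 595.97 × 1.056990 = 629.9343
Value of long forward = (F − K)·e^(−rT) = (629.9343 − 659.25) · e^(−0.0739·9/12)
= -29.3157 × 0.946083 = -27.74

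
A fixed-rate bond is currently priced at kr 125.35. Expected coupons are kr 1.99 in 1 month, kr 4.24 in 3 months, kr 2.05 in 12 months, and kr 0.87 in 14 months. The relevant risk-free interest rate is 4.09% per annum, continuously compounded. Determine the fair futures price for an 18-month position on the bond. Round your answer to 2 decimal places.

PV(coupons) I = 1.99·e^(−0.0409·1/12) + 4.24·e^(−0.0409·3/12) + 2.05·e^(−0.0409·12/12) + 0.87·e^(−0.0409·14/12)
I = 1.9832 + 4.1969 + 1.9678 + 0.8295 = 8.9774
F = (S − I)·e^(rT) = (125.35 − 8.9774) · e^(0.0409·18/12)
= 116.3726 · e^0.061350 = 116.3726 × 1.063271 = kr 123.74

kr 123.74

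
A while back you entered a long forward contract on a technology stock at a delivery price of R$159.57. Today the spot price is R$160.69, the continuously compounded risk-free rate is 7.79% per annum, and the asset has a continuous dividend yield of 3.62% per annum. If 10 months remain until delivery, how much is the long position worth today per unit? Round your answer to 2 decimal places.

R$6.37

Current fair forward for the remaining 10 months: F = S·e^((r − q)·T), (r − q) = 0.0779 − 0.0362 = 0.0417
F = 160.69 · e^(0.0417 × 10/12) = 160.69 × 1.035361 = 166.3722
Value of long forward = (F − K)·e^(−rT) = (166.3722 − 159.57) · e^(−0.0779·10/12)
= 6.8022 × 0.937146 = 6.37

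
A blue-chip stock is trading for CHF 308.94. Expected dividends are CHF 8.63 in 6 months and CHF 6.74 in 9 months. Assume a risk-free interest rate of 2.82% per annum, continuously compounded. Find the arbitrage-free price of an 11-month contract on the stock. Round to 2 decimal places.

PV(dividends) I = 8.63·e^(−0.0282·6/12) + 6.74·e^(−0.0282·9/12)
I = 8.5092 + 6.5989 = 15.1081
F = (S − I)·e^(rT) = (308.94 − 15.1081) · e^(0.0282·11/12)
= 293.8319 · e^0.025850 = 293.8319 × 1.026187 = CHF 301.53

CHF 301.53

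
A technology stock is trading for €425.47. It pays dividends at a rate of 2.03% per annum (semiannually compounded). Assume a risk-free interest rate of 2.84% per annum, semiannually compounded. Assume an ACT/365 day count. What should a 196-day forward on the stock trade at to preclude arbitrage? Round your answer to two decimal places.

F = S · (1+r/2)^(2T) / (1+q/2)^(2T)
= 425.47 × 1.015258 / 1.010905 = 425.47 × 1.004306
F = €427.30

€427.30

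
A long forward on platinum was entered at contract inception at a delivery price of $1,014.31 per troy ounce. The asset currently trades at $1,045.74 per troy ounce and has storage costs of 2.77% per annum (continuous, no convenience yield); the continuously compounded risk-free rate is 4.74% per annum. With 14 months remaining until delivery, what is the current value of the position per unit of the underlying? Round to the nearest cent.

Current fair forward for the remaining 14 months: F = S·e^((r + u)·T), (r + u) = 0.0474 + 0.0277 = 0.0751
F = 1045.74 · e^(0.0751 × 14/12) = 1045.74 × 1.09156961 = 1141.4980
Value of long forward = (F − K)·e^(−rT) = (1141.4980 − 1014.31) · e^(−0.0474·14/12)
= 127.1880 × 0.94620124 = 120.35

$120.35 per troy ounce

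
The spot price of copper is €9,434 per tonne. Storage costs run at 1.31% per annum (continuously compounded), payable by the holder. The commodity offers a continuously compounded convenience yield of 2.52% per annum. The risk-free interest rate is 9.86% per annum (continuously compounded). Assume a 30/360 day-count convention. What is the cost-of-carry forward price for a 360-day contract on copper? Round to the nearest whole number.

€10,286 per tonne

Net carry = r + u − y = 0.0986 + 0.0131 − 0.0252 = 0.0865
F = S·e^((r+u−y)T) = 9434 · e^(0.0865 × 360/360) = 9434 · e^0.086500
= 9434 × 1.090351 = €10,286 per tonne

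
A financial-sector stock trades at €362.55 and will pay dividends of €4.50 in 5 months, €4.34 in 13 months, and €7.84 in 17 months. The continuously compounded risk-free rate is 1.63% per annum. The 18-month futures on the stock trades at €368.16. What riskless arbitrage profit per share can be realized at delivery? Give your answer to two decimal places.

€13.44 per share

PV(dividends) I = 4.50·e^(−0.0163·5/12) + 4.34·e^(−0.0163·13/12) + 7.84·e^(−0.0163·17/12) = 16.3946
Fair futures F* = (S − I)·e^(rT) = (362.55 − 16.3946)·e^0.024450 = 346.1554 × 1.024751 = 354.7231
Market €368.16 > fair 354.7231: forward overpriced → cash-and-carry (borrow at r, buy the stock and collect the dividends, short the forward).
Profit at T = |F_mkt − F*| = |368.16 − 354.7231| = €13.44 per share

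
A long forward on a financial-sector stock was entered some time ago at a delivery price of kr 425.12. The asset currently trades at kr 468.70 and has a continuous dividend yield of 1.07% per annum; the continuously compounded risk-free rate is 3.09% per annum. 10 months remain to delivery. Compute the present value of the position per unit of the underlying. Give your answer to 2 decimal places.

Current fair forward for the remaining 10 months: F = S·e^((r − q)·T), (r − q) = 0.0309 − 0.0107 = 0.0202
F = 468.70 · e^(0.0202 × 10/12) = 468.70 × 1.016976 = 476.6567
Value of long forward = (F − K)·e^(−rT) = (476.6567 − 425.12) · e^(−0.0309·10/12)
= 51.5367 × 0.974579 = 50.23

kr 50.23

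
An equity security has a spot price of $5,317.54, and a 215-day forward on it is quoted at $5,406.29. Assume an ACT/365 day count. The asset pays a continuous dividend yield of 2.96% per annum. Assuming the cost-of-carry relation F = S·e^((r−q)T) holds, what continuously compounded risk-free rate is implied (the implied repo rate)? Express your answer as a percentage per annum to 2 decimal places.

5.77%

From F = S·e^((r−q)T): (r − q) = ln(F/S)/T
ln(5406.29/5317.54) = ln(1.016690) = 0.016552
(r − q) = 0.016552 / (215/365) = 0.028100
r = ln(F/S)/T + q = 0.028100 + 0.0296 = 0.057700
r = 5.77%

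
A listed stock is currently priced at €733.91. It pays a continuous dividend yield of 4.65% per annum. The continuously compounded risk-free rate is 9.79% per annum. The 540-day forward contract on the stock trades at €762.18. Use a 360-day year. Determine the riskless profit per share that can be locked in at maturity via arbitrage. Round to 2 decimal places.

Fair forward: F* = S·e^(carry·T), with carry = (r − q) = 0.0979 − 0.0465 = 0.0514
F* = 733.91 · e^(0.0514 × 540/360) = 733.91 · e^0.077100 = 733.91 × 1.080150 = €792.7329
Market €762.18 < fair €792.7329: forward underpriced → reverse cash-and-carry (short spot, go long the forward).
At maturity, profit = |F_mkt − F*| = |762.18 − 792.7329| = €30.55 per share

€30.55 per share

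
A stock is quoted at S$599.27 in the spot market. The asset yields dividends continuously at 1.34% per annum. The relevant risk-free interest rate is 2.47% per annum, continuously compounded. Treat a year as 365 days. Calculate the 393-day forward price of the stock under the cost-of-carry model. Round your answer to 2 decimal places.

F = S·e^((r − q)T) = 599.27 · e^((0.0247 − 0.0134) × 393/365)
= 599.27 · e^0.012167 = 599.27 × 1.012241
F = S$606.61

S$606.61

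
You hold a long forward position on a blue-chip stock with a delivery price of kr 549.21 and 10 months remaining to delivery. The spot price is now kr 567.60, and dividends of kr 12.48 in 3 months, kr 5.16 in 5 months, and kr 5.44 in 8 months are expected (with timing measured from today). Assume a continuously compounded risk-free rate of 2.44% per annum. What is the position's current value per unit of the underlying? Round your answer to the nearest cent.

kr 6.58

PV(remaining dividends) I = 12.48·e^(−0.0244·3/12) + 5.16·e^(−0.0244·5/12) + 5.44·e^(−0.0244·8/12) = 22.8641
Current forward F = (S − I)·e^(rT) = (567.60 − 22.8641)·e^(0.0244·10/12) = 544.7359 × 1.020541 = 555.9253
Value (long) = (F − K)·e^(−rT) = (555.9253 − 549.21) × 0.979872 = 6.5801
Value = kr 6.58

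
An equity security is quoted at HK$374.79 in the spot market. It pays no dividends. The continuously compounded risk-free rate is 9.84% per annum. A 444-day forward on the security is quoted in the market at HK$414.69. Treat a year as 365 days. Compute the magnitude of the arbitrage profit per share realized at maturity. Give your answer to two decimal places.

Fair forward: F* = S·e^(carry·T), with carry = r = 0.0984
F* = 374.79 · e^(0.0984 × 444/365) = 374.79 · e^0.119698 = 374.79 × 1.127156 = HK$422.4468
Market HK$414.69 < fair HK$422.4468: forward underpriced → reverse cash-and-carry (short spot, go long the forward).
At maturity, profit = |F_mkt − F*| = |414.69 − 422.4468| = HK$7.76 per share

HK$7.76 per share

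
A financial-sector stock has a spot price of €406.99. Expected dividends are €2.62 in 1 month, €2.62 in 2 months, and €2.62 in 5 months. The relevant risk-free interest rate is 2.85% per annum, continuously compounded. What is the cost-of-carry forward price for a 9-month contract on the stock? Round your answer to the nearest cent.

€407.80

PV(dividends) I = 2.62·e^(−0.0285·1/12) + 2.62·e^(−0.0285·2/12) + 2.62·e^(−0.0285·5/12)
I = 2.6138 + 2.6076 + 2.5891 = 7.8105
F = (S − I)·e^(rT) = (406.99 − 7.8105) · e^(0.0285·9/12)
= 399.1795 · e^0.021375 = 399.1795 × 1.021605 = €407.80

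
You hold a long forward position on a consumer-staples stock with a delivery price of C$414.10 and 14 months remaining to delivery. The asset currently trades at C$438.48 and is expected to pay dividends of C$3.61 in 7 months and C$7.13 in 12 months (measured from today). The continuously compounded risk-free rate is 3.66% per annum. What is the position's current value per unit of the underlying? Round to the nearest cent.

C$31.28

PV(remaining dividends) I = 3.61·e^(−0.0366·7/12) + 7.13·e^(−0.0366·12/12) = 10.4075
Current forward F = (S − I)·e^(rT) = (438.48 − 10.4075)·e^(0.0366·14/12) = 428.0725 × 1.043625 = 446.7472
Value (long) = (F − K)·e^(−rT) = (446.7472 − 414.10) × 0.958199 = 31.2825
Value = C$31.28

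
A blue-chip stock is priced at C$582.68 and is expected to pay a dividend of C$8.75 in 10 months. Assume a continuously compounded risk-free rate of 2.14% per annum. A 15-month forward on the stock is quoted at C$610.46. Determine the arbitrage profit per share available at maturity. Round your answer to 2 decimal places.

C$20.81 per share

PV(dividends) I = 8.75·e^(−0.0214·10/12) = 8.5953
Fair forward F* = (S − I)·e^(rT) = (582.68 − 8.5953)·e^0.026750 = 574.0847 × 1.027111 = 589.6487
Market C$610.46 > fair 589.6487: forward overpriced → cash-and-carry (borrow at r, buy the stock and collect the dividends, short the forward).
Profit at T = |F_mkt − F*| = |610.46 − 589.6487| = C$20.81 per share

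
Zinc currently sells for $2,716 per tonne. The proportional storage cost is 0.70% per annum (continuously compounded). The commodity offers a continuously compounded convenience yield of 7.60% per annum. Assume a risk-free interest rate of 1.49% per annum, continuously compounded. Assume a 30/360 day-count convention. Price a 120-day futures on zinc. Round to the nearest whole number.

Net carry = r + u − y = 0.0149 + 0.0070 − 0.0760 = -0.0541
F = S·e^((r+u−y)T) = 2716 · e^(-0.0541 × 120/360) = 2716 · e^-0.018033
= 2716 × 0.982129 = $2,667 per tonne

$2,667 per tonne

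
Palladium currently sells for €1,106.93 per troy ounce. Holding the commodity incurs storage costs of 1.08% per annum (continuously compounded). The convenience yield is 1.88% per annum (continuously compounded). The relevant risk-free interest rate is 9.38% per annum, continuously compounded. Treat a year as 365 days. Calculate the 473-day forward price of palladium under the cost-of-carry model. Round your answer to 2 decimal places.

€1,237.11 per troy ounce

Net carry = r + u − y = 0.0938 + 0.0108 − 0.0188 = 0.0858
F = S·e^((r+u−y)T) = 1106.93 · e^(0.0858 × 473/365) = 1106.93 · e^0.11118740
= 1106.93 × 1.11760433 = €1,237.11 per troy ounce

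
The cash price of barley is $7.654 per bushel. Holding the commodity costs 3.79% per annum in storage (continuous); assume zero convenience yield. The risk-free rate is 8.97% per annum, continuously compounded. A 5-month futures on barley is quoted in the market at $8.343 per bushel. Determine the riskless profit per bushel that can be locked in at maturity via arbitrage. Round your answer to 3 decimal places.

$0.271 per bushel

Fair futures: F* = S·e^(carry·T), with carry = (r + u) = 0.0897 + 0.0379 = 0.1276
F* = 7.654 · e^(0.1276 × 5/12) = 7.654 · e^0.053167 = 7.654 × 1.054606 = $8.0720
Market $8.343 > fair $8.0720: forward overpriced → cash-and-carry (buy spot, short the forward).
At maturity, profit = |F_mkt − F*| = |8.343 − 8.0720| = $0.271 per bushel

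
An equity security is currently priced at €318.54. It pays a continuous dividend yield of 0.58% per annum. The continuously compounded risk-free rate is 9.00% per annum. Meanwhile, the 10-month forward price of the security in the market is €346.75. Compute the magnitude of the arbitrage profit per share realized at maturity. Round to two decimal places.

€5.06 per share

Fair forward: F* = S·e^(carry·T), with carry = (r − q) = 0.0900 − 0.0058 = 0.0842
F* = 318.54 · e^(0.0842 × 10/12) = 318.54 · e^0.070167 = 318.54 × 1.072687 = €341.6937
Market €346.75 > fair €341.6937: forward overpriced → cash-and-carry (buy spot, short the forward).
At maturity, profit = |F_mkt − F*| = |346.75 − 341.6937| = €5.06 per share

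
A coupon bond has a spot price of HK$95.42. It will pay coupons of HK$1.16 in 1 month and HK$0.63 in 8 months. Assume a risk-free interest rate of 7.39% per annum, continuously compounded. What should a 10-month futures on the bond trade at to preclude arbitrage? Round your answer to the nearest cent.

PV(coupons) I = 1.16·e^(−0.0739·1/12) + 0.63·e^(−0.0739·8/12)
I = 1.1529 + 0.5997 = 1.7526
F = (S − I)·e^(rT) = (95.42 − 1.7526) · e^(0.0739·10/12)
= 93.6674 · e^0.061583 = 93.6674 × 1.063519 = HK$99.62

HK$99.62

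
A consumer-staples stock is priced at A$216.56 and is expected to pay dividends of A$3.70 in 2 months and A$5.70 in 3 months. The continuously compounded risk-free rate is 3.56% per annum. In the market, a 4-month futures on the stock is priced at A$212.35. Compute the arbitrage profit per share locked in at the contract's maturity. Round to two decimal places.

A$2.64 per share

PV(dividends) I = 3.70·e^(−0.0356·2/12) + 5.70·e^(−0.0356·3/12) = 9.3276
Fair futures F* = (S − I)·e^(rT) = (216.56 − 9.3276)·e^0.011867 = 207.2324 × 1.011938 = 209.7063
Market A$212.35 > fair 209.7063: forward overpriced → cash-and-carry (borrow at r, buy the stock and collect the dividends, short the forward).
Profit at T = |F_mkt − F*| = |212.35 − 209.7063| = A$2.64 per share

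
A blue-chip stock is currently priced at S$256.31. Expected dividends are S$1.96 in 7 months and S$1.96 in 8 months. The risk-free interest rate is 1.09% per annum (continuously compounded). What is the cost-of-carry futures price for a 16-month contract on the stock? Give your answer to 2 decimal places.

PV(dividends) I = 1.96·e^(−0.0109·7/12) + 1.96·e^(−0.0109·8/12)
I = 1.9476 + 1.9458 = 3.8934
F = (S − I)·e^(rT) = (256.31 − 3.8934) · e^(0.0109·16/12)
= 252.4166 · e^0.014533 = 252.4166 × 1.014639 = S$256.11

S$256.11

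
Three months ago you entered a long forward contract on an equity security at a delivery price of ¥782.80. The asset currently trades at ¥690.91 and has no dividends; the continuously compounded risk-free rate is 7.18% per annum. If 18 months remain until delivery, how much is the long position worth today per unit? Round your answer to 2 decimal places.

-¥11.96

Current fair forward for the remaining 18 months: F = S·e^(r·T), r = 0.0718
F = 690.91 · e^(0.0718 × 18/12) = 690.91 × 1.113714 = 769.4761
Value of long forward = (F − K)·e^(−rT) = (769.4761 − 782.80) · e^(−0.0718·18/12)
= -13.3239 × 0.897897 = -11.96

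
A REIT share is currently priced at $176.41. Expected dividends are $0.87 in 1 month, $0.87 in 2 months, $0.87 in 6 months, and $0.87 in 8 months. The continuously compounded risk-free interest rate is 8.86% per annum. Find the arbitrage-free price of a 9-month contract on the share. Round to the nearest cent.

PV(dividends) I = 0.87·e^(−0.0886·1/12) + 0.87·e^(−0.0886·2/12) + 0.87·e^(−0.0886·6/12) + 0.87·e^(−0.0886·8/12)
I = 0.8636 + 0.8572 + 0.8323 + 0.8201 = 3.3732
F = (S − I)·e^(rT) = (176.41 − 3.3732) · e^(0.0886·9/12)
= 173.0368 · e^0.066450 = 173.0368 × 1.068708 = $184.93

$184.93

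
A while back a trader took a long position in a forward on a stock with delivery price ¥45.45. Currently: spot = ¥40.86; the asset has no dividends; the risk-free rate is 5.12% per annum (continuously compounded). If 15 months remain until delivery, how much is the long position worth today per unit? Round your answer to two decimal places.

Current fair forward for the remaining 15 months: F = S·e^(r·T), r = 0.0512
F = 40.86 · e^(0.0512 × 15/12) = 40.86 × 1.066092 = 43.5605
Value of long forward = (F − K)·e^(−rT) = (43.5605 − 45.45) · e^(−0.0512·15/12)
= -1.8895 × 0.938005 = -1.77

-¥1.77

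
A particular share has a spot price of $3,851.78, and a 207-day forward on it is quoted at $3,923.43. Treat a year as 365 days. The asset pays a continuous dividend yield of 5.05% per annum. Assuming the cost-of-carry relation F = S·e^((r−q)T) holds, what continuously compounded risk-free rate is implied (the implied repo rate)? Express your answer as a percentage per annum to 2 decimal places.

From F = S·e^((r−q)T): (r − q) = ln(F/S)/T
ln(3923.43/3851.78) = ln(1.018602) = 0.018431
(r − q) = 0.018431 / (207/365) = 0.032499
r = ln(F/S)/T + q = 0.032499 + 0.0505 = 0.082999
r = 8.30%

8.30%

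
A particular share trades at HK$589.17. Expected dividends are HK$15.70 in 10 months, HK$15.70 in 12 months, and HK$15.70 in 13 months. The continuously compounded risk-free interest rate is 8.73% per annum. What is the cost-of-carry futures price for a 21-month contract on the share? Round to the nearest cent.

PV(dividends) I = 15.70·e^(−0.0873·10/12) + 15.70·e^(−0.0873·12/12) + 15.70·e^(−0.0873·13/12)
I = 14.5984 + 14.3875 + 14.2832 = 43.2691
F = (S − I)·e^(rT) = (589.17 − 43.2691) · e^(0.0873·21/12)
= 545.9009 · e^0.152775 = 545.9009 × 1.165063 = HK$636.01

HK$636.01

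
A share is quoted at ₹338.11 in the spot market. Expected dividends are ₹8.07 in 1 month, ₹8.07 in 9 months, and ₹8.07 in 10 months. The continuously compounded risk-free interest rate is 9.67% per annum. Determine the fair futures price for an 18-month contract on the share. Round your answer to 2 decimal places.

PV(dividends) I = 8.07·e^(−0.0967·1/12) + 8.07·e^(−0.0967·9/12) + 8.07·e^(−0.0967·10/12)
I = 8.0052 + 7.5054 + 7.4452 = 22.9558
F = (S − I)·e^(rT) = (338.11 − 22.9558) · e^(0.0967·18/12)
= 315.1542 · e^0.145050 = 315.1542 × 1.156097 = ₹364.35

₹364.35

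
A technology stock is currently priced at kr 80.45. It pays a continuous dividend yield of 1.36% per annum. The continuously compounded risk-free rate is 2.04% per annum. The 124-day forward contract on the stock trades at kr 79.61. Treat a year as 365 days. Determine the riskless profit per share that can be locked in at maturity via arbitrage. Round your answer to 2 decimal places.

Fair forward: F* = S·e^(carry·T), with carry = (r − q) = 0.0204 − 0.0136 = 0.0068
F* = 80.45 · e^(0.0068 × 124/365) = 80.45 · e^0.002310 = 80.45 × 1.002313 = kr 80.6361
Market kr 79.61 < fair kr 80.6361: forward underpriced → reverse cash-and-carry (short spot, go long the forward).
At maturity, profit = |F_mkt − F*| = |79.61 − 80.6361| = kr 1.03 per share

kr 1.03 per share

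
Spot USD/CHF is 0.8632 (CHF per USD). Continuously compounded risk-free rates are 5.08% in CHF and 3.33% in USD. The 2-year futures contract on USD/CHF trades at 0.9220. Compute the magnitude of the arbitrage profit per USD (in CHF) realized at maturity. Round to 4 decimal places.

Fair futures: F* = S·e^(carry·T), with carry = (r_CHF − r_USD) = 0.0508 − 0.0333 = 0.0175
F* = 0.8632 · e^(0.0175 × 2) = 0.8632 · e^0.035000 = 0.8632 × 1.035620 = 0.8939
Market 0.9220 > fair 0.8939: forward overpriced → cash-and-carry (buy spot, short the forward).
At maturity, profit = |F_mkt − F*| = |0.9220 − 0.8939| = 0.0281 per USD (in CHF)

0.0281 per USD (in CHF)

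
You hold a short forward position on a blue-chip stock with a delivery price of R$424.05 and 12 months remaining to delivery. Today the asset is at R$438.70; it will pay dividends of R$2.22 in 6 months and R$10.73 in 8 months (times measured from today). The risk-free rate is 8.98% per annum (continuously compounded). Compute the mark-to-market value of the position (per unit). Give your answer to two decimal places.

PV(remaining dividends) I = 2.22·e^(−0.0898·6/12) + 10.73·e^(−0.0898·8/12) = 12.2290
Current forward F = (S − I)·e^(rT) = (438.70 − 12.2290)·e^(0.0898·12/12) = 426.4710 × 1.093955 = 466.5401
Value (long) = (F − K)·e^(−rT) = (466.5401 − 424.05) × 0.914114 = 38.8408
Short position value = −(long value) = -R$38.84

-R$38.84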